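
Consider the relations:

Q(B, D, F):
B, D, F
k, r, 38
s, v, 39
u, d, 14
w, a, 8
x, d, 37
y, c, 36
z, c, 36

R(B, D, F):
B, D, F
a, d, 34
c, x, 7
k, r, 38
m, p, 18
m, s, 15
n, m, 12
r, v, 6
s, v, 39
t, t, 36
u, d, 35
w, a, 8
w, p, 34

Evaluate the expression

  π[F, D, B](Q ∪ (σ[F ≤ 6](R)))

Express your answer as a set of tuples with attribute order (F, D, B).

Apply σ_{F ≤ 6}; surviving tuples: {(r, v, 6)}
Set union of the two operands is {(k, r, 38), (r, v, 6), (s, v, 39), (u, d, 14), (w, a, 8), (x, d, 37), (y, c, 36), (z, c, 36)}.
π[F, D, B]: project onto (F, D, B) → {(14, d, u), (36, c, y), (36, c, z), (37, d, x), (38, r, k), (39, v, s), (6, v, r), (8, a, w)}

{(14, d, u), (36, c, y), (36, c, z), (37, d, x), (38, r, k), (39, v, s), (6, v, r), (8, a, w)}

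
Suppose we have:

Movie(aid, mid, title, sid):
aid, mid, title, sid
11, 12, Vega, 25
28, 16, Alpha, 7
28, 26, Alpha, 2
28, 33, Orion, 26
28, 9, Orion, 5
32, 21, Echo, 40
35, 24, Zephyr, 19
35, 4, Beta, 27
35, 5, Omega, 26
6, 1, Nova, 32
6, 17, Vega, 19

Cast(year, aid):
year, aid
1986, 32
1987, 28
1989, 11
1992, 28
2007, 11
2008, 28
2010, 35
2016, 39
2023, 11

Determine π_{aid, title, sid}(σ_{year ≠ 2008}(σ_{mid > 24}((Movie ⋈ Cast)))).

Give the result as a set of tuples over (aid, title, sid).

{(28, Alpha, 2), (28, Orion, 26)}

Movie ⋈ Cast (natural join on aid): {(11, 12, Vega, 25, 1989), (11, 12, Vega, 25, 2007), (11, 12, Vega, 25, 2023), (28, 16, Alpha, 7, 1987), (28, 16, Alpha, 7, 1992), (28, 16, Alpha, 7, 2008), (28, 26, Alpha, 2, 1987), (28, 26, Alpha, 2, 1992), (28, 26, Alpha, 2, 2008), (28, 33, Orion, 26, 1987), (28, 33, Orion, 26, 1992), (28, 33, Orion, 26, 2008), (28, 9, Orion, 5, 1987), (28, 9, Orion, 5, 1992), (28, 9, Orion, 5, 2008), (32, 21, Echo, 40, 1986), (35, 24, Zephyr, 19, 2010), (35, 4, Beta, 27, 2010), (35, 5, Omega, 26, 2010)}
σ[mid > 24]: keep tuples satisfying mid > 24 → {(28, 26, Alpha, 2, 1987), (28, 26, Alpha, 2, 1992), (28, 26, Alpha, 2, 2008), (28, 33, Orion, 26, 1987), (28, 33, Orion, 26, 1992), (28, 33, Orion, 26, 2008)}
σ[year ≠ 2008]: keep tuples satisfying year ≠ 2008 → {(28, 26, Alpha, 2, 1987), (28, 26, Alpha, 2, 1992), (28, 33, Orion, 26, 1987), (28, 33, Orion, 26, 1992)}
Projecting to aid, title, sid (2 duplicate(s) eliminated): {(28, Alpha, 2), (28, Orion, 26)}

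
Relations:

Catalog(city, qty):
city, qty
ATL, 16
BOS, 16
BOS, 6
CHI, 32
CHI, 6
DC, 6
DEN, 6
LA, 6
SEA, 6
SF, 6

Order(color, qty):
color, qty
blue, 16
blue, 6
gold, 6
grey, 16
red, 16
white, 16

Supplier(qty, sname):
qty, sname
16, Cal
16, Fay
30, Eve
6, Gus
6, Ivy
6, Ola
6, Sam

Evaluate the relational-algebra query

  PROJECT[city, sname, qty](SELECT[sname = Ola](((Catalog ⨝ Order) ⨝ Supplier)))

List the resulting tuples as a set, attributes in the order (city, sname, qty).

Catalog ⋈ Order (natural join on qty): {(ATL, 16, blue), (ATL, 16, grey), (ATL, 16, red), (ATL, 16, white), (BOS, 16, blue), (BOS, 16, grey), (BOS, 16, red), (BOS, 16, white), (BOS, 6, blue), (BOS, 6, gold), (CHI, 6, blue), (CHI, 6, gold), (DC, 6, blue), (DC, 6, gold), (DEN, 6, blue), (DEN, 6, gold), (LA, 6, blue), (LA, 6, gold), (SEA, 6, blue), (SEA, 6, gold), (SF, 6, blue), (SF, 6, gold)}
(Catalog ⨝ Order) ⋈ Supplier (natural join on qty): {(ATL, 16, blue, Cal), (ATL, 16, blue, Fay), (ATL, 16, grey, Cal), (ATL, 16, grey, Fay), (ATL, 16, red, Cal), (ATL, 16, red, Fay), (ATL, 16, white, Cal), (ATL, 16, white, Fay), (BOS, 16, blue, Cal), (BOS, 16, blue, Fay), (BOS, 16, grey, Cal), (BOS, 16, grey, Fay), (BOS, 16, red, Cal), (BOS, 16, red, Fay), (BOS, 16, white, Cal), (BOS, 16, white, Fay), (BOS, 6, blue, Gus), (BOS, 6, blue, Ivy), (BOS, 6, blue, Ola), (BOS, 6, blue, Sam), (BOS, 6, gold, Gus), (BOS, 6, gold, Ivy), (BOS, 6, gold, Ola), (BOS, 6, gold, Sam), (CHI, 6, blue, Gus), (CHI, 6, blue, Ivy), (CHI, 6, blue, Ola), (CHI, 6, blue, Sam), (CHI, 6, gold, Gus), (CHI, 6, gold, Ivy), (CHI, 6, gold, Ola), (CHI, 6, gold, Sam), (DC, 6, blue, Gus), (DC, 6, blue, Ivy), (DC, 6, blue, Ola), (DC, 6, blue, Sam), (DC, 6, gold, Gus), (DC, 6, gold, Ivy), (DC, 6, gold, Ola), (DC, 6, gold, Sam), (DEN, 6, blue, Gus), (DEN, 6, blue, Ivy), (DEN, 6, blue, Ola), (DEN, 6, blue, Sam), (DEN, 6, gold, Gus), (DEN, 6, gold, Ivy), (DEN, 6, gold, Ola), (DEN, 6, gold, Sam), (LA, 6, blue, Gus), (LA, 6, blue, Ivy), (LA, 6, blue, Ola), (LA, 6, blue, Sam), (LA, 6, gold, Gus), (LA, 6, gold, Ivy), (LA, 6, gold, Ola), (LA, 6, gold, Sam), (SEA, 6, blue, Gus), (SEA, 6, blue, Ivy), (SEA, 6, blue, Ola), (SEA, 6, blue, Sam), (SEA, 6, gold, Gus), (SEA, 6, gold, Ivy), (SEA, 6, gold, Ola), (SEA, 6, gold, Sam), (SF, 6, blue, Gus), (SF, 6, blue, Ivy), (SF, 6, blue, Ola), (SF, 6, blue, Sam), (SF, 6, gold, Gus), (SF, 6, gold, Ivy), (SF, 6, gold, Ola), (SF, 6, gold, Sam)}
Apply σ_{sname = Ola}; surviving tuples: {(BOS, 6, blue, Ola), (BOS, 6, gold, Ola), (CHI, 6, blue, Ola), (CHI, 6, gold, Ola), (DC, 6, blue, Ola), (DC, 6, gold, Ola), (DEN, 6, blue, Ola), (DEN, 6, gold, Ola), (LA, 6, blue, Ola), (LA, 6, gold, Ola), (SEA, 6, blue, Ola), (SEA, 6, gold, Ola), (SF, 6, blue, Ola), (SF, 6, gold, Ola)}
π[city, sname, qty]: project onto (city, sname, qty) (7 duplicate(s) eliminated) → {(BOS, Ola, 6), (CHI, Ola, 6), (DC, Ola, 6), (DEN, Ola, 6), (LA, Ola, 6), (SEA, Ola, 6), (SF, Ola, 6)}

{(BOS, Ola, 6), (CHI, Ola, 6), (DC, Ola, 6), (DEN, Ola, 6), (LA, Ola, 6), (SEA, Ola, 6), (SF, Ola, 6)}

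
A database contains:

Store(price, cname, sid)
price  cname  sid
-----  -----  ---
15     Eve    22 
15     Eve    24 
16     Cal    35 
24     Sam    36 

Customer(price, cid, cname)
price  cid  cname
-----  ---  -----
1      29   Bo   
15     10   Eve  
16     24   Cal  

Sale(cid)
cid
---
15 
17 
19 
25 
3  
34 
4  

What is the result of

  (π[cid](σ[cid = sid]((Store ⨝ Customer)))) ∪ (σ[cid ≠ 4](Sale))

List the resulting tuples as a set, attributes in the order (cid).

{15, 17, 19, 25, 3, 34}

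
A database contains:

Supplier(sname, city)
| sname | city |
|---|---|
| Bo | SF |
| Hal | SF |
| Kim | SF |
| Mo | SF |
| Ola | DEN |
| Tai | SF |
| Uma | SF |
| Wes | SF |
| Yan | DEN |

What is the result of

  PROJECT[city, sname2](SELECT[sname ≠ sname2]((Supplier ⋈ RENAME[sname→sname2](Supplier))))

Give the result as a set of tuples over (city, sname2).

ρ[sname→sname2]: schema becomes (sname2, city); tuples unchanged.
Supplier ⋈ RENAME[sname→sname2](Supplier) (natural join on city): {(Bo, SF, Bo), (Bo, SF, Hal), (Bo, SF, Kim), (Bo, SF, Mo), (Bo, SF, Tai), (Bo, SF, Uma), (Bo, SF, Wes), (Hal, SF, Bo), (Hal, SF, Hal), (Hal, SF, Kim), (Hal, SF, Mo), (Hal, SF, Tai), (Hal, SF, Uma), (Hal, SF, Wes), (Kim, SF, Bo), (Kim, SF, Hal), (Kim, SF, Kim), (Kim, SF, Mo), (Kim, SF, Tai), (Kim, SF, Uma), (Kim, SF, Wes), (Mo, SF, Bo), (Mo, SF, Hal), (Mo, SF, Kim), (Mo, SF, Mo), (Mo, SF, Tai), (Mo, SF, Uma), (Mo, SF, Wes), (Ola, DEN, Ola), (Ola, DEN, Yan), (Tai, SF, Bo), (Tai, SF, Hal), (Tai, SF, Kim), (Tai, SF, Mo), (Tai, SF, Tai), (Tai, SF, Uma), (Tai, SF, Wes), (Uma, SF, Bo), (Uma, SF, Hal), (Uma, SF, Kim), (Uma, SF, Mo), (Uma, SF, Tai), (Uma, SF, Uma), (Uma, SF, Wes), (Wes, SF, Bo), (Wes, SF, Hal), (Wes, SF, Kim), (Wes, SF, Mo), (Wes, SF, Tai), (Wes, SF, Uma), (Wes, SF, Wes), (Yan, DEN, Ola), (Yan, DEN, Yan)}
Selection sname ≠ sname2: {(Bo, SF, Hal), (Bo, SF, Kim), (Bo, SF, Mo), (Bo, SF, Tai), (Bo, SF, Uma), (Bo, SF, Wes), (Hal, SF, Bo), (Hal, SF, Kim), (Hal, SF, Mo), (Hal, SF, Tai), (Hal, SF, Uma), (Hal, SF, Wes), (Kim, SF, Bo), (Kim, SF, Hal), (Kim, SF, Mo), (Kim, SF, Tai), (Kim, SF, Uma), (Kim, SF, Wes), (Mo, SF, Bo), (Mo, SF, Hal), (Mo, SF, Kim), (Mo, SF, Tai), (Mo, SF, Uma), (Mo, SF, Wes), (Ola, DEN, Yan), (Tai, SF, Bo), (Tai, SF, Hal), (Tai, SF, Kim), (Tai, SF, Mo), (Tai, SF, Uma), (Tai, SF, Wes), (Uma, SF, Bo), (Uma, SF, Hal), (Uma, SF, Kim), (Uma, SF, Mo), (Uma, SF, Tai), (Uma, SF, Wes), (Wes, SF, Bo), (Wes, SF, Hal), (Wes, SF, Kim), (Wes, SF, Mo), (Wes, SF, Tai), (Wes, SF, Uma), (Yan, DEN, Ola)}
π_{city, sname2} gives {(DEN, Ola), (DEN, Yan), (SF, Bo), (SF, Hal), (SF, Kim), (SF, Mo), (SF, Tai), (SF, Uma), (SF, Wes)} (35 duplicate(s) eliminated).

{(DEN, Ola), (DEN, Yan), (SF, Bo), (SF, Hal), (SF, Kim), (SF, Mo), (SF, Tai), (SF, Uma), (SF, Wes)}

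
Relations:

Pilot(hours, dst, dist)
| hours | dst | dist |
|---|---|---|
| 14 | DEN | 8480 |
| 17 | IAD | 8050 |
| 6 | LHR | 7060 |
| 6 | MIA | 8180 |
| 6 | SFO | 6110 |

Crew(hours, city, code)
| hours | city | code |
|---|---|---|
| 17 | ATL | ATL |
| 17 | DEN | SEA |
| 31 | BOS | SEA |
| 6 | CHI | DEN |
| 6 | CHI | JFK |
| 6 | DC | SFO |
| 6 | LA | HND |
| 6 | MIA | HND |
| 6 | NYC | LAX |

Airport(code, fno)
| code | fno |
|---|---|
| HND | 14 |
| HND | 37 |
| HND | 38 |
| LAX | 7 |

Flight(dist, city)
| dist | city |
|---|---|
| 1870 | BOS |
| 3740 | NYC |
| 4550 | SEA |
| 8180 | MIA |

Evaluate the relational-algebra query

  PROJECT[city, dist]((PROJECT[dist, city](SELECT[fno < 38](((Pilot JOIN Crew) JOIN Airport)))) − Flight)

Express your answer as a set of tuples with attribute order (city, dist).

Joining Pilot and Crew on hours yields {(17, IAD, 8050, ATL, ATL), (17, IAD, 8050, DEN, SEA), (6, LHR, 7060, CHI, DEN), (6, LHR, 7060, CHI, JFK), (6, LHR, 7060, DC, SFO), (6, LHR, 7060, LA, HND), (6, LHR, 7060, MIA, HND), (6, LHR, 7060, NYC, LAX), (6, MIA, 8180, CHI, DEN), (6, MIA, 8180, CHI, JFK), (6, MIA, 8180, DC, SFO), (6, MIA, 8180, LA, HND), (6, MIA, 8180, MIA, HND), (6, MIA, 8180, NYC, LAX), (6, SFO, 6110, CHI, DEN), (6, SFO, 6110, CHI, JFK), (6, SFO, 6110, DC, SFO), (6, SFO, 6110, LA, HND), (6, SFO, 6110, MIA, HND), (6, SFO, 6110, NYC, LAX)}.
Joining (Pilot JOIN Crew) and Airport on code yields {(6, LHR, 7060, LA, HND, 14), (6, LHR, 7060, LA, HND, 37), (6, LHR, 7060, LA, HND, 38), (6, LHR, 7060, MIA, HND, 14), (6, LHR, 7060, MIA, HND, 37), (6, LHR, 7060, MIA, HND, 38), (6, LHR, 7060, NYC, LAX, 7), (6, MIA, 8180, LA, HND, 14), (6, MIA, 8180, LA, HND, 37), (6, MIA, 8180, LA, HND, 38), (6, MIA, 8180, MIA, HND, 14), (6, MIA, 8180, MIA, HND, 37), (6, MIA, 8180, MIA, HND, 38), (6, MIA, 8180, NYC, LAX, 7), (6, SFO, 6110, LA, HND, 14), (6, SFO, 6110, LA, HND, 37), (6, SFO, 6110, LA, HND, 38), (6, SFO, 6110, MIA, HND, 14), (6, SFO, 6110, MIA, HND, 37), (6, SFO, 6110, MIA, HND, 38), (6, SFO, 6110, NYC, LAX, 7)}.
Filtering on fno < 38 leaves {(6, LHR, 7060, LA, HND, 14), (6, LHR, 7060, LA, HND, 37), (6, LHR, 7060, MIA, HND, 14), (6, LHR, 7060, MIA, HND, 37), (6, LHR, 7060, NYC, LAX, 7), (6, MIA, 8180, LA, HND, 14), (6, MIA, 8180, LA, HND, 37), (6, MIA, 8180, MIA, HND, 14), (6, MIA, 8180, MIA, HND, 37), (6, MIA, 8180, NYC, LAX, 7), (6, SFO, 6110, LA, HND, 14), (6, SFO, 6110, LA, HND, 37), (6, SFO, 6110, MIA, HND, 14), (6, SFO, 6110, MIA, HND, 37), (6, SFO, 6110, NYC, LAX, 7)}.
Keep only column(s) dist, city (6 duplicate(s) eliminated): {(6110, LA), (6110, MIA), (6110, NYC), (7060, LA), (7060, MIA), (7060, NYC), (8180, LA), (8180, MIA), (8180, NYC)}
Difference: {(6110, LA), (6110, MIA), (6110, NYC), (7060, LA), (7060, MIA), (7060, NYC), (8180, LA), (8180, MIA), (8180, NYC)} with {(1870, BOS), (3740, NYC), (4550, SEA), (8180, MIA)} → {(6110, LA), (6110, MIA), (6110, NYC), (7060, LA), (7060, MIA), (7060, NYC), (8180, LA), (8180, NYC)}
Keep only column(s) city, dist: {(LA, 6110), (LA, 7060), (LA, 8180), (MIA, 6110), (MIA, 7060), (NYC, 6110), (NYC, 7060), (NYC, 8180)}

{(LA, 6110), (LA, 7060), (LA, 8180), (MIA, 6110), (MIA, 7060), (NYC, 6110), (NYC, 7060), (NYC, 8180)}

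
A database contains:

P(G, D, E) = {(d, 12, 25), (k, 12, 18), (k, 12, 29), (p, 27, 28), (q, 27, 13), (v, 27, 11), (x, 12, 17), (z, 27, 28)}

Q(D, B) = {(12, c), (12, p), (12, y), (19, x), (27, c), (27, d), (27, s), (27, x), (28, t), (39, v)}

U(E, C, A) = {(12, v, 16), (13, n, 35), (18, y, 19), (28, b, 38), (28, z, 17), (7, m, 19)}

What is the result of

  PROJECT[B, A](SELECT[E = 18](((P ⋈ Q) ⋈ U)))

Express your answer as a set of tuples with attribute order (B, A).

{(c, 19), (p, 19), (y, 19)}

P ⋈ Q (natural join on D): {(d, 12, 25, c), (d, 12, 25, p), (d, 12, 25, y), (k, 12, 18, c), (k, 12, 18, p), (k, 12, 18, y), (k, 12, 29, c), (k, 12, 29, p), (k, 12, 29, y), (p, 27, 28, c), (p, 27, 28, d), (p, 27, 28, s), (p, 27, 28, x), (q, 27, 13, c), (q, 27, 13, d), (q, 27, 13, s), (q, 27, 13, x), (v, 27, 11, c), (v, 27, 11, d), (v, 27, 11, s), (v, 27, 11, x), (x, 12, 17, c), (x, 12, 17, p), (x, 12, 17, y), (z, 27, 28, c), (z, 27, 28, d), (z, 27, 28, s), (z, 27, 28, x)}
(P ⋈ Q) ⋈ U (natural join on E): {(k, 12, 18, c, y, 19), (k, 12, 18, p, y, 19), (k, 12, 18, y, y, 19), (p, 27, 28, c, b, 38), (p, 27, 28, c, z, 17), (p, 27, 28, d, b, 38), (p, 27, 28, d, z, 17), (p, 27, 28, s, b, 38), (p, 27, 28, s, z, 17), (p, 27, 28, x, b, 38), (p, 27, 28, x, z, 17), (q, 27, 13, c, n, 35), (q, 27, 13, d, n, 35), (q, 27, 13, s, n, 35), (q, 27, 13, x, n, 35), (z, 27, 28, c, b, 38), (z, 27, 28, c, z, 17), (z, 27, 28, d, b, 38), (z, 27, 28, d, z, 17), (z, 27, 28, s, b, 38), (z, 27, 28, s, z, 17), (z, 27, 28, x, b, 38), (z, 27, 28, x, z, 17)}
Apply σ_{E = 18}; surviving tuples: {(k, 12, 18, c, y, 19), (k, 12, 18, p, y, 19), (k, 12, 18, y, y, 19)}
Projecting to B, A: {(c, 19), (p, 19), (y, 19)}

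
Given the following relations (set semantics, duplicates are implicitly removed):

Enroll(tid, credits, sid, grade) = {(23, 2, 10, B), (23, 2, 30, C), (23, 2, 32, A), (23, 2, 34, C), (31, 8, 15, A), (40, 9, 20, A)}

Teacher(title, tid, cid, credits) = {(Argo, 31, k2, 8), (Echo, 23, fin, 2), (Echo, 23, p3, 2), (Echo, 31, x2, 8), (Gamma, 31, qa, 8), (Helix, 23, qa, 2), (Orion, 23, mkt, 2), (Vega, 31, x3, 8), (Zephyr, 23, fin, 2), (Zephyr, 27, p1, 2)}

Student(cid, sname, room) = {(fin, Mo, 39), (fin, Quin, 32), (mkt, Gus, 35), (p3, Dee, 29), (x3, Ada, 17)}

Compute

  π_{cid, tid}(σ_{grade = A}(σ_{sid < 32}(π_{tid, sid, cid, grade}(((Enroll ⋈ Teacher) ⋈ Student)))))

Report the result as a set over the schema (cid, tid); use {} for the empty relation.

{(x3, 31)}

Joining Enroll and Teacher on tid, credits yields {(23, 2, 10, B, Echo, fin), (23, 2, 10, B, Echo, p3), (23, 2, 10, B, Helix, qa), (23, 2, 10, B, Orion, mkt), (23, 2, 10, B, Zephyr, fin), (23, 2, 30, C, Echo, fin), (23, 2, 30, C, Echo, p3), (23, 2, 30, C, Helix, qa), (23, 2, 30, C, Orion, mkt), (23, 2, 30, C, Zephyr, fin), (23, 2, 32, A, Echo, fin), (23, 2, 32, A, Echo, p3), (23, 2, 32, A, Helix, qa), (23, 2, 32, A, Orion, mkt), (23, 2, 32, A, Zephyr, fin), (23, 2, 34, C, Echo, fin), (23, 2, 34, C, Echo, p3), (23, 2, 34, C, Helix, qa), (23, 2, 34, C, Orion, mkt), (23, 2, 34, C, Zephyr, fin), (31, 8, 15, A, Argo, k2), (31, 8, 15, A, Echo, x2), (31, 8, 15, A, Gamma, qa), (31, 8, 15, A, Vega, x3)}.
Joining (Enroll ⋈ Teacher) and Student on cid yields {(23, 2, 10, B, Echo, fin, Mo, 39), (23, 2, 10, B, Echo, fin, Quin, 32), (23, 2, 10, B, Echo, p3, Dee, 29), (23, 2, 10, B, Orion, mkt, Gus, 35), (23, 2, 10, B, Zephyr, fin, Mo, 39), (23, 2, 10, B, Zephyr, fin, Quin, 32), (23, 2, 30, C, Echo, fin, Mo, 39), (23, 2, 30, C, Echo, fin, Quin, 32), (23, 2, 30, C, Echo, p3, Dee, 29), (23, 2, 30, C, Orion, mkt, Gus, 35), (23, 2, 30, C, Zephyr, fin, Mo, 39), (23, 2, 30, C, Zephyr, fin, Quin, 32), (23, 2, 32, A, Echo, fin, Mo, 39), (23, 2, 32, A, Echo, fin, Quin, 32), (23, 2, 32, A, Echo, p3, Dee, 29), (23, 2, 32, A, Orion, mkt, Gus, 35), (23, 2, 32, A, Zephyr, fin, Mo, 39), (23, 2, 32, A, Zephyr, fin, Quin, 32), (23, 2, 34, C, Echo, fin, Mo, 39), (23, 2, 34, C, Echo, fin, Quin, 32), (23, 2, 34, C, Echo, p3, Dee, 29), (23, 2, 34, C, Orion, mkt, Gus, 35), (23, 2, 34, C, Zephyr, fin, Mo, 39), (23, 2, 34, C, Zephyr, fin, Quin, 32), (31, 8, 15, A, Vega, x3, Ada, 17)}.
Keep only column(s) tid, sid, cid, grade (12 duplicate(s) eliminated): {(23, 10, fin, B), (23, 10, mkt, B), (23, 10, p3, B), (23, 30, fin, C), (23, 30, mkt, C), (23, 30, p3, C), (23, 32, fin, A), (23, 32, mkt, A), (23, 32, p3, A), (23, 34, fin, C), (23, 34, mkt, C), (23, 34, p3, C), (31, 15, x3, A)}
Apply σ_{sid < 32}; surviving tuples: {(23, 10, fin, B), (23, 10, mkt, B), (23, 10, p3, B), (23, 30, fin, C), (23, 30, mkt, C), (23, 30, p3, C), (31, 15, x3, A)}
Apply σ_{grade = A}; surviving tuples: {(31, 15, x3, A)}
Keep only column(s) cid, tid: {(x3, 31)}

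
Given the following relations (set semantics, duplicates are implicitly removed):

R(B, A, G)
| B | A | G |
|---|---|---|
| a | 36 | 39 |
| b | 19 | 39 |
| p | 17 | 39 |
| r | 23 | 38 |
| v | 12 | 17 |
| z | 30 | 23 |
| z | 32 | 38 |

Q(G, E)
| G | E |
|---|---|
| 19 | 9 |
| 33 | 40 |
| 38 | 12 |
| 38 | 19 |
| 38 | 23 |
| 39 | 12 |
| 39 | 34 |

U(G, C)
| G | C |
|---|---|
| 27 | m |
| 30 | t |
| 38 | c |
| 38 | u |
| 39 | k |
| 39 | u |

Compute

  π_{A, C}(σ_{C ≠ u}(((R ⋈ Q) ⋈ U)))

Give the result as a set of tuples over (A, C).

R ⋈ Q (natural join on G): {(a, 36, 39, 12), (a, 36, 39, 34), (b, 19, 39, 12), (b, 19, 39, 34), (p, 17, 39, 12), (p, 17, 39, 34), (r, 23, 38, 12), (r, 23, 38, 19), (r, 23, 38, 23), (z, 32, 38, 12), (z, 32, 38, 19), (z, 32, 38, 23)}
(R ⋈ Q) ⋈ U (natural join on G): {(a, 36, 39, 12, k), (a, 36, 39, 12, u), (a, 36, 39, 34, k), (a, 36, 39, 34, u), (b, 19, 39, 12, k), (b, 19, 39, 12, u), (b, 19, 39, 34, k), (b, 19, 39, 34, u), (p, 17, 39, 12, k), (p, 17, 39, 12, u), (p, 17, 39, 34, k), (p, 17, 39, 34, u), (r, 23, 38, 12, c), (r, 23, 38, 12, u), (r, 23, 38, 19, c), (r, 23, 38, 19, u), (r, 23, 38, 23, c), (r, 23, 38, 23, u), (z, 32, 38, 12, c), (z, 32, 38, 12, u), (z, 32, 38, 19, c), (z, 32, 38, 19, u), (z, 32, 38, 23, c), (z, 32, 38, 23, u)}
σ[C ≠ u]: keep tuples satisfying C ≠ u → {(a, 36, 39, 12, k), (a, 36, 39, 34, k), (b, 19, 39, 12, k), (b, 19, 39, 34, k), (p, 17, 39, 12, k), (p, 17, 39, 34, k), (r, 23, 38, 12, c), (r, 23, 38, 19, c), (r, 23, 38, 23, c), (z, 32, 38, 12, c), (z, 32, 38, 19, c), (z, 32, 38, 23, c)}
Projecting to A, C (7 duplicate(s) eliminated): {(17, k), (19, k), (23, c), (32, c), (36, k)}

{(17, k), (19, k), (23, c), (32, c), (36, k)}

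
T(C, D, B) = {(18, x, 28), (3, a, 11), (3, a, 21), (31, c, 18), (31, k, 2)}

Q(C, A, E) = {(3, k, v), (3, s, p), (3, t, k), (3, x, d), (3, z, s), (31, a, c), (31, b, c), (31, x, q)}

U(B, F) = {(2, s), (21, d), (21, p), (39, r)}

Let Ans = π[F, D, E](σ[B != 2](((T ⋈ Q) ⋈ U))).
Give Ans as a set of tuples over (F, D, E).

Joining T and Q on C yields {(3, a, 11, k, v), (3, a, 11, s, p), (3, a, 11, t, k), (3, a, 11, x, d), (3, a, 11, z, s), (3, a, 21, k, v), (3, a, 21, s, p), (3, a, 21, t, k), (3, a, 21, x, d), (3, a, 21, z, s), (31, c, 18, a, c), (31, c, 18, b, c), (31, c, 18, x, q), (31, k, 2, a, c), (31, k, 2, b, c), (31, k, 2, x, q)}.
Joining (T ⋈ Q) and U on B yields {(3, a, 21, k, v, d), (3, a, 21, k, v, p), (3, a, 21, s, p, d), (3, a, 21, s, p, p), (3, a, 21, t, k, d), (3, a, 21, t, k, p), (3, a, 21, x, d, d), (3, a, 21, x, d, p), (3, a, 21, z, s, d), (3, a, 21, z, s, p), (31, k, 2, a, c, s), (31, k, 2, b, c, s), (31, k, 2, x, q, s)}.
Apply σ_{B != 2}; surviving tuples: {(3, a, 21, k, v, d), (3, a, 21, k, v, p), (3, a, 21, s, p, d), (3, a, 21, s, p, p), (3, a, 21, t, k, d), (3, a, 21, t, k, p), (3, a, 21, x, d, d), (3, a, 21, x, d, p), (3, a, 21, z, s, d), (3, a, 21, z, s, p)}
π[F, D, E]: project onto (F, D, E) → {(d, a, d), (d, a, k), (d, a, p), (d, a, s), (d, a, v), (p, a, d), (p, a, k), (p, a, p), (p, a, s), (p, a, v)}

{(d, a, d), (d, a, k), (d, a, p), (d, a, s), (d, a, v), (p, a, d), (p, a, k), (p, a, p), (p, a, s), (p, a, v)}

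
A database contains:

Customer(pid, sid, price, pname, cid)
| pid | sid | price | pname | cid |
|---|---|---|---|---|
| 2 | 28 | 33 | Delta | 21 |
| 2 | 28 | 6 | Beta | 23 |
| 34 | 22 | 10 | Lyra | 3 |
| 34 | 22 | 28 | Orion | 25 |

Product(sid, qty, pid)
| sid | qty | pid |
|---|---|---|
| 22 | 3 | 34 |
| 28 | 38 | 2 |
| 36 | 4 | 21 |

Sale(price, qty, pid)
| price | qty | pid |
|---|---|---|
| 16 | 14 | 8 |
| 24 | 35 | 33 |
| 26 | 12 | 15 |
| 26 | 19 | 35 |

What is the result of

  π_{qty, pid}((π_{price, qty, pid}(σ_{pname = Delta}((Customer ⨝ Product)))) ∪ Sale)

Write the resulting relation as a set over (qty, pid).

Customer ⋈ Product (natural join on pid, sid): {(2, 28, 33, Delta, 21, 38), (2, 28, 6, Beta, 23, 38), (34, 22, 10, Lyra, 3, 3), (34, 22, 28, Orion, 25, 3)}
Selection pname = Delta: {(2, 28, 33, Delta, 21, 38)}
π_{price, qty, pid} gives {(33, 38, 2)}.
Taking the union: {(16, 14, 8), (24, 35, 33), (26, 12, 15), (26, 19, 35), (33, 38, 2)}
π_{qty, pid} gives {(12, 15), (14, 8), (19, 35), (35, 33), (38, 2)}.

{(12, 15), (14, 8), (19, 35), (35, 33), (38, 2)}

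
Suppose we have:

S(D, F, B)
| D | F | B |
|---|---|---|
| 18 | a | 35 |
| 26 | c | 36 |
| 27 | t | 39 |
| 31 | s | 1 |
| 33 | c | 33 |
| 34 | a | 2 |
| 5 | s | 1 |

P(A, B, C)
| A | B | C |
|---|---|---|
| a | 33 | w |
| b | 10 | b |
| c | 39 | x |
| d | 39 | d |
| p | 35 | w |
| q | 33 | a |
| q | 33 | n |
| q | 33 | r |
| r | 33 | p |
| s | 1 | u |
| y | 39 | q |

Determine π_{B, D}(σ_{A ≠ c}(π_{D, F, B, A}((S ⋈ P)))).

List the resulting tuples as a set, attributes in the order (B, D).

{(1, 31), (1, 5), (33, 33), (35, 18), (39, 27)}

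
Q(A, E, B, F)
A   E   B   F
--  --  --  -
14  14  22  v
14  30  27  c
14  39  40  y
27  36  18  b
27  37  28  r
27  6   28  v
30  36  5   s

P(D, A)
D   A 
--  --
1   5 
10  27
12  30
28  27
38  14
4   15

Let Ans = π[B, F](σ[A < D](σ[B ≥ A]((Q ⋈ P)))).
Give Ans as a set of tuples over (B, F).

{(22, v), (27, c), (28, r), (28, v), (40, y)}

Joining Q and P on A yields {(14, 14, 22, v, 38), (14, 30, 27, c, 38), (14, 39, 40, y, 38), (27, 36, 18, b, 10), (27, 36, 18, b, 28), (27, 37, 28, r, 10), (27, 37, 28, r, 28), (27, 6, 28, v, 10), (27, 6, 28, v, 28), (30, 36, 5, s, 12)}.
σ[B ≥ A]: keep tuples satisfying B ≥ A → {(14, 14, 22, v, 38), (14, 30, 27, c, 38), (14, 39, 40, y, 38), (27, 37, 28, r, 10), (27, 37, 28, r, 28), (27, 6, 28, v, 10), (27, 6, 28, v, 28)}
σ[A < D]: keep tuples satisfying A < D → {(14, 14, 22, v, 38), (14, 30, 27, c, 38), (14, 39, 40, y, 38), (27, 37, 28, r, 28), (27, 6, 28, v, 28)}
Keep only column(s) B, F: {(22, v), (27, c), (28, r), (28, v), (40, y)}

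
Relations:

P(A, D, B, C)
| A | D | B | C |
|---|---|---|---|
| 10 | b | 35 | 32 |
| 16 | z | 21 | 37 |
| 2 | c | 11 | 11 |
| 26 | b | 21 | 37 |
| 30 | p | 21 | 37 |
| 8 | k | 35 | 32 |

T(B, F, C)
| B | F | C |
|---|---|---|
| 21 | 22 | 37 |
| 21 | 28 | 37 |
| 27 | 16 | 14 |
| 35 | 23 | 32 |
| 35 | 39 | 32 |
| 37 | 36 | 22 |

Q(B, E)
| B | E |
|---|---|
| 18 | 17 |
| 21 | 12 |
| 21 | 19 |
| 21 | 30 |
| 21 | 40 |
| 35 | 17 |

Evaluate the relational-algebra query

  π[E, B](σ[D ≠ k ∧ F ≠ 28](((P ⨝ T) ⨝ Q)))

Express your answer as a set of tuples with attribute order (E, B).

P ⋈ T (natural join on B, C): {(10, b, 35, 32, 23), (10, b, 35, 32, 39), (16, z, 21, 37, 22), (16, z, 21, 37, 28), (26, b, 21, 37, 22), (26, b, 21, 37, 28), (30, p, 21, 37, 22), (30, p, 21, 37, 28), (8, k, 35, 32, 23), (8, k, 35, 32, 39)}
(P ⨝ T) ⋈ Q (natural join on B): {(10, b, 35, 32, 23, 17), (10, b, 35, 32, 39, 17), (16, z, 21, 37, 22, 12), (16, z, 21, 37, 22, 19), (16, z, 21, 37, 22, 30), (16, z, 21, 37, 22, 40), (16, z, 21, 37, 28, 12), (16, z, 21, 37, 28, 19), (16, z, 21, 37, 28, 30), (16, z, 21, 37, 28, 40), (26, b, 21, 37, 22, 12), (26, b, 21, 37, 22, 19), (26, b, 21, 37, 22, 30), (26, b, 21, 37, 22, 40), (26, b, 21, 37, 28, 12), (26, b, 21, 37, 28, 19), (26, b, 21, 37, 28, 30), (26, b, 21, 37, 28, 40), (30, p, 21, 37, 22, 12), (30, p, 21, 37, 22, 19), (30, p, 21, 37, 22, 30), (30, p, 21, 37, 22, 40), (30, p, 21, 37, 28, 12), (30, p, 21, 37, 28, 19), (30, p, 21, 37, 28, 30), (30, p, 21, 37, 28, 40), (8, k, 35, 32, 23, 17), (8, k, 35, 32, 39, 17)}
Apply σ_{D ≠ k ∧ F ≠ 28}; surviving tuples: {(10, b, 35, 32, 23, 17), (10, b, 35, 32, 39, 17), (16, z, 21, 37, 22, 12), (16, z, 21, 37, 22, 19), (16, z, 21, 37, 22, 30), (16, z, 21, 37, 22, 40), (26, b, 21, 37, 22, 12), (26, b, 21, 37, 22, 19), (26, b, 21, 37, 22, 30), (26, b, 21, 37, 22, 40), (30, p, 21, 37, 22, 12), (30, p, 21, 37, 22, 19), (30, p, 21, 37, 22, 30), (30, p, 21, 37, 22, 40)}
Keep only column(s) E, B (9 duplicate(s) eliminated): {(12, 21), (17, 35), (19, 21), (30, 21), (40, 21)}

{(12, 21), (17, 35), (19, 21), (30, 21), (40, 21)}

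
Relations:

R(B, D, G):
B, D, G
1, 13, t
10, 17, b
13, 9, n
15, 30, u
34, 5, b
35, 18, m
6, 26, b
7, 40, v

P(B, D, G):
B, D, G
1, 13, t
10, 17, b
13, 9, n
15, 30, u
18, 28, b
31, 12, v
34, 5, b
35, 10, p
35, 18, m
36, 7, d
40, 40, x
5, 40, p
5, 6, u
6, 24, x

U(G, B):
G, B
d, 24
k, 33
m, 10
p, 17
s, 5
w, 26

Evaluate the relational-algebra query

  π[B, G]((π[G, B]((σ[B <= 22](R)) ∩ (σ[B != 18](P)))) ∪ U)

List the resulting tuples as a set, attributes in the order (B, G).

{(1, t), (10, b), (10, m), (13, n), (15, u), (17, p), (24, d), (26, w), (33, k), (5, s)}

Selection B <= 22: {(1, 13, t), (10, 17, b), (13, 9, n), (15, 30, u), (6, 26, b), (7, 40, v)}
Selection B != 18: {(1, 13, t), (10, 17, b), (13, 9, n), (15, 30, u), (31, 12, v), (34, 5, b), (35, 10, p), (35, 18, m), (36, 7, d), (40, 40, x), (5, 40, p), (5, 6, u), (6, 24, x)}
Set intersection of the two operands is {(1, 13, t), (10, 17, b), (13, 9, n), (15, 30, u)}.
π[G, B]: project onto (G, B) → {(b, 10), (n, 13), (t, 1), (u, 15)}
Set union of the two operands is {(b, 10), (d, 24), (k, 33), (m, 10), (n, 13), (p, 17), (s, 5), (t, 1), (u, 15), (w, 26)}.
π[B, G]: project onto (B, G) → {(1, t), (10, b), (10, m), (13, n), (15, u), (17, p), (24, d), (26, w), (33, k), (5, s)}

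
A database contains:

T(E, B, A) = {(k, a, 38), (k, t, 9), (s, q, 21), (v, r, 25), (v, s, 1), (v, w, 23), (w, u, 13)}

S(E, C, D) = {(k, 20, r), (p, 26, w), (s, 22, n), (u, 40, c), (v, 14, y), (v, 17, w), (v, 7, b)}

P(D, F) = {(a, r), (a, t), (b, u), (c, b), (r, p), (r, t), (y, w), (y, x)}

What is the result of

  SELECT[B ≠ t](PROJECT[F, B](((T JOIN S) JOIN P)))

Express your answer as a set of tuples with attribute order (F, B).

Natural join on E: {(k, a, 38, 20, r), (k, t, 9, 20, r), (s, q, 21, 22, n), (v, r, 25, 14, y), (v, r, 25, 17, w), (v, r, 25, 7, b), (v, s, 1, 14, y), (v, s, 1, 17, w), (v, s, 1, 7, b), (v, w, 23, 14, y), (v, w, 23, 17, w), (v, w, 23, 7, b)}
Natural join on D: {(k, a, 38, 20, r, p), (k, a, 38, 20, r, t), (k, t, 9, 20, r, p), (k, t, 9, 20, r, t), (v, r, 25, 14, y, w), (v, r, 25, 14, y, x), (v, r, 25, 7, b, u), (v, s, 1, 14, y, w), (v, s, 1, 14, y, x), (v, s, 1, 7, b, u), (v, w, 23, 14, y, w), (v, w, 23, 14, y, x), (v, w, 23, 7, b, u)}
Keep only column(s) F, B: {(p, a), (p, t), (t, a), (t, t), (u, r), (u, s), (u, w), (w, r), (w, s), (w, w), (x, r), (x, s), (x, w)}
σ[B ≠ t]: keep tuples satisfying B ≠ t → {(p, a), (t, a), (u, r), (u, s), (u, w), (w, r), (w, s), (w, w), (x, r), (x, s), (x, w)}

{(p, a), (t, a), (u, r), (u, s), (u, w), (w, r), (w, s), (w, w), (x, r), (x, s), (x, w)}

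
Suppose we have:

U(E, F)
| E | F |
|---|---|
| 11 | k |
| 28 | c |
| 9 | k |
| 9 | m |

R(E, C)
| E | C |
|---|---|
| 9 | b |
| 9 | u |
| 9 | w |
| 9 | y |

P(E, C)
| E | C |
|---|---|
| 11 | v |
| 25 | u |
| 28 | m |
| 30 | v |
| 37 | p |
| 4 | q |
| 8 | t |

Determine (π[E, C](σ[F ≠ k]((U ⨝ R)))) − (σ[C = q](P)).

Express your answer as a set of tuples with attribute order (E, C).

U ⋈ R (natural join on E): {(9, k, b), (9, k, u), (9, k, w), (9, k, y), (9, m, b), (9, m, u), (9, m, w), (9, m, y)}
Apply σ_{F ≠ k}; surviving tuples: {(9, m, b), (9, m, u), (9, m, w), (9, m, y)}
Projecting to E, C: {(9, b), (9, u), (9, w), (9, y)}
Apply σ_{C = q}; surviving tuples: {(4, q)}
Taking the difference: {(9, b), (9, u), (9, w), (9, y)}

{(9, b), (9, u), (9, w), (9, y)}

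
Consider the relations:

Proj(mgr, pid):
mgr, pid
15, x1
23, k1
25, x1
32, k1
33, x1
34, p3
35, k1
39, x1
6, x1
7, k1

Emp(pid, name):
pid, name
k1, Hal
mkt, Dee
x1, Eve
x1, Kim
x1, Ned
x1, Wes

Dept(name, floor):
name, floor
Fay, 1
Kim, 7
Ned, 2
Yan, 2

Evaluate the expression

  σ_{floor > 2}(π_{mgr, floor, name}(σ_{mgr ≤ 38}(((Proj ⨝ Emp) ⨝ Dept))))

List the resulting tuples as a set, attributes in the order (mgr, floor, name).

Proj ⋈ Emp (natural join on pid): {(15, x1, Eve), (15, x1, Kim), (15, x1, Ned), (15, x1, Wes), (23, k1, Hal), (25, x1, Eve), (25, x1, Kim), (25, x1, Ned), (25, x1, Wes), (32, k1, Hal), (33, x1, Eve), (33, x1, Kim), (33, x1, Ned), (33, x1, Wes), (35, k1, Hal), (39, x1, Eve), (39, x1, Kim), (39, x1, Ned), (39, x1, Wes), (6, x1, Eve), (6, x1, Kim), (6, x1, Ned), (6, x1, Wes), (7, k1, Hal)}
(Proj ⨝ Emp) ⋈ Dept (natural join on name): {(15, x1, Kim, 7), (15, x1, Ned, 2), (25, x1, Kim, 7), (25, x1, Ned, 2), (33, x1, Kim, 7), (33, x1, Ned, 2), (39, x1, Kim, 7), (39, x1, Ned, 2), (6, x1, Kim, 7), (6, x1, Ned, 2)}
σ[mgr ≤ 38]: keep tuples satisfying mgr ≤ 38 → {(15, x1, Kim, 7), (15, x1, Ned, 2), (25, x1, Kim, 7), (25, x1, Ned, 2), (33, x1, Kim, 7), (33, x1, Ned, 2), (6, x1, Kim, 7), (6, x1, Ned, 2)}
π[mgr, floor, name]: project onto (mgr, floor, name) → {(15, 2, Ned), (15, 7, Kim), (25, 2, Ned), (25, 7, Kim), (33, 2, Ned), (33, 7, Kim), (6, 2, Ned), (6, 7, Kim)}
σ[floor > 2]: keep tuples satisfying floor > 2 → {(15, 7, Kim), (25, 7, Kim), (33, 7, Kim), (6, 7, Kim)}

{(15, 7, Kim), (25, 7, Kim), (33, 7, Kim), (6, 7, Kim)}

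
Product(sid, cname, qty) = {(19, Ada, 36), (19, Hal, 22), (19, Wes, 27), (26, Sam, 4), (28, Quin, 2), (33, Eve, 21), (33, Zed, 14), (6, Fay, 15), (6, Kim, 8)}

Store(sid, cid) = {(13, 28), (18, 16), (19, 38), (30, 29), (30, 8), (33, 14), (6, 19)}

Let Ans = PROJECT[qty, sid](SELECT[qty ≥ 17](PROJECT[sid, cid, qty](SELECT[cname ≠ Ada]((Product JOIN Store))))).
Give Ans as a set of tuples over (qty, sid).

{(21, 33), (22, 19), (27, 19)}

Joining Product and Store on sid yields {(19, Ada, 36, 38), (19, Hal, 22, 38), (19, Wes, 27, 38), (33, Eve, 21, 14), (33, Zed, 14, 14), (6, Fay, 15, 19), (6, Kim, 8, 19)}.
Apply σ_{cname ≠ Ada}; surviving tuples: {(19, Hal, 22, 38), (19, Wes, 27, 38), (33, Eve, 21, 14), (33, Zed, 14, 14), (6, Fay, 15, 19), (6, Kim, 8, 19)}
Keep only column(s) sid, cid, qty: {(19, 38, 22), (19, 38, 27), (33, 14, 14), (33, 14, 21), (6, 19, 15), (6, 19, 8)}
Apply σ_{qty ≥ 17}; surviving tuples: {(19, 38, 22), (19, 38, 27), (33, 14, 21)}
Keep only column(s) qty, sid: {(21, 33), (22, 19), (27, 19)}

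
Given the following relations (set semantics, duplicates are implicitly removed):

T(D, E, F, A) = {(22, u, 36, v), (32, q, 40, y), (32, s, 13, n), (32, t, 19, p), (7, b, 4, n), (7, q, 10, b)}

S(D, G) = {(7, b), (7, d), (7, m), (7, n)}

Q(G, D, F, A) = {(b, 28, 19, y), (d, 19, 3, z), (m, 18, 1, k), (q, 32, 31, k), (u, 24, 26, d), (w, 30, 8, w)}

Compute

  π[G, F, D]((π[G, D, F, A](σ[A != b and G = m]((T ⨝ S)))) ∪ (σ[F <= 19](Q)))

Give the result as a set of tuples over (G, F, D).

Joining T and S on D yields {(7, b, 4, n, b), (7, b, 4, n, d), (7, b, 4, n, m), (7, b, 4, n, n), (7, q, 10, b, b), (7, q, 10, b, d), (7, q, 10, b, m), (7, q, 10, b, n)}.
Apply σ_{A != b and G = m}; surviving tuples: {(7, b, 4, n, m)}
Projecting to G, D, F, A: {(m, 7, 4, n)}
Apply σ_{F <= 19}; surviving tuples: {(b, 28, 19, y), (d, 19, 3, z), (m, 18, 1, k), (w, 30, 8, w)}
Set union of the two operands is {(b, 28, 19, y), (d, 19, 3, z), (m, 18, 1, k), (m, 7, 4, n), (w, 30, 8, w)}.
Projecting to G, F, D: {(b, 19, 28), (d, 3, 19), (m, 1, 18), (m, 4, 7), (w, 8, 30)}

{(b, 19, 28), (d, 3, 19), (m, 1, 18), (m, 4, 7), (w, 8, 30)}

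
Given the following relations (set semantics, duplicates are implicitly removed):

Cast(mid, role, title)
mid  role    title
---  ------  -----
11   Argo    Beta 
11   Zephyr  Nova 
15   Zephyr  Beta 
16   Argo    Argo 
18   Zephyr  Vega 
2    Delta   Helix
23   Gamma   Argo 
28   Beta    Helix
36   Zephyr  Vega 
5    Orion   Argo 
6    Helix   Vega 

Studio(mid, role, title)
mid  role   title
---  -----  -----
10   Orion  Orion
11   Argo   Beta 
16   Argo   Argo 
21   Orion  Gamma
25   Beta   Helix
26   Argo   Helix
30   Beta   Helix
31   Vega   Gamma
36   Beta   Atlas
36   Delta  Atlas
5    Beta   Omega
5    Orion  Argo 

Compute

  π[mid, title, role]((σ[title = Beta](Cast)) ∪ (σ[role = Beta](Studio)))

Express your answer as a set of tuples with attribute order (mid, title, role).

Filtering on title = Beta leaves {(11, Argo, Beta), (15, Zephyr, Beta)}.
Filtering on role = Beta leaves {(25, Beta, Helix), (30, Beta, Helix), (36, Beta, Atlas), (5, Beta, Omega)}.
Taking the union: {(11, Argo, Beta), (15, Zephyr, Beta), (25, Beta, Helix), (30, Beta, Helix), (36, Beta, Atlas), (5, Beta, Omega)}
Keep only column(s) mid, title, role: {(11, Beta, Argo), (15, Beta, Zephyr), (25, Helix, Beta), (30, Helix, Beta), (36, Atlas, Beta), (5, Omega, Beta)}

{(11, Beta, Argo), (15, Beta, Zephyr), (25, Helix, Beta), (30, Helix, Beta), (36, Atlas, Beta), (5, Omega, Beta)}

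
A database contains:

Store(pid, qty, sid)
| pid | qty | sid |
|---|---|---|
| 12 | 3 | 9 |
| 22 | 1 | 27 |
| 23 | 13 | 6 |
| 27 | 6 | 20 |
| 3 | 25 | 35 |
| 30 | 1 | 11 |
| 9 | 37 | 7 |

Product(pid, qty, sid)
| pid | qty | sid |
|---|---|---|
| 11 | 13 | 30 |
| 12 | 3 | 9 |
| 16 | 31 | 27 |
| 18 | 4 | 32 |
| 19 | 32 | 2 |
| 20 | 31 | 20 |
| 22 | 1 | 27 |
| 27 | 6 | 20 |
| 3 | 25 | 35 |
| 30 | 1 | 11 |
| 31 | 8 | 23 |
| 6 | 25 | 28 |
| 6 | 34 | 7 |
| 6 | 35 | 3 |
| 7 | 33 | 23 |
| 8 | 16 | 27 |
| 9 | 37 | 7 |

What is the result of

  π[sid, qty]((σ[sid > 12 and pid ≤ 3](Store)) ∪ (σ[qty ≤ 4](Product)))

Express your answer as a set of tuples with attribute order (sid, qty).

Filtering on sid > 12 and pid ≤ 3 leaves {(3, 25, 35)}.
Filtering on qty ≤ 4 leaves {(12, 3, 9), (18, 4, 32), (22, 1, 27), (30, 1, 11)}.
Union: {(3, 25, 35)} with {(12, 3, 9), (18, 4, 32), (22, 1, 27), (30, 1, 11)} → {(12, 3, 9), (18, 4, 32), (22, 1, 27), (3, 25, 35), (30, 1, 11)}
Projecting to sid, qty: {(11, 1), (27, 1), (32, 4), (35, 25), (9, 3)}

{(11, 1), (27, 1), (32, 4), (35, 25), (9, 3)}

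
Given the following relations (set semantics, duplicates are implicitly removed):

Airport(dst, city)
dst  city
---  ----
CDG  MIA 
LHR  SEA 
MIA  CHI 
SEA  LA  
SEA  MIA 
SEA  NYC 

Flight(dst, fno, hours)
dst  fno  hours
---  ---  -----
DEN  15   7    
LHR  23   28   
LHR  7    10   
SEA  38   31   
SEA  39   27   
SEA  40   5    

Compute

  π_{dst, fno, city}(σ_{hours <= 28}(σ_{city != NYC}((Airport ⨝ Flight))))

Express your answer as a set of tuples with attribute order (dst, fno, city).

Natural join on dst: {(LHR, SEA, 23, 28), (LHR, SEA, 7, 10), (SEA, LA, 38, 31), (SEA, LA, 39, 27), (SEA, LA, 40, 5), (SEA, MIA, 38, 31), (SEA, MIA, 39, 27), (SEA, MIA, 40, 5), (SEA, NYC, 38, 31), (SEA, NYC, 39, 27), (SEA, NYC, 40, 5)}
σ[city != NYC]: keep tuples satisfying city != NYC → {(LHR, SEA, 23, 28), (LHR, SEA, 7, 10), (SEA, LA, 38, 31), (SEA, LA, 39, 27), (SEA, LA, 40, 5), (SEA, MIA, 38, 31), (SEA, MIA, 39, 27), (SEA, MIA, 40, 5)}
σ[hours <= 28]: keep tuples satisfying hours <= 28 → {(LHR, SEA, 23, 28), (LHR, SEA, 7, 10), (SEA, LA, 39, 27), (SEA, LA, 40, 5), (SEA, MIA, 39, 27), (SEA, MIA, 40, 5)}
π_{dst, fno, city} gives {(LHR, 23, SEA), (LHR, 7, SEA), (SEA, 39, LA), (SEA, 39, MIA), (SEA, 40, LA), (SEA, 40, MIA)}.

{(LHR, 23, SEA), (LHR, 7, SEA), (SEA, 39, LA), (SEA, 39, MIA), (SEA, 40, LA), (SEA, 40, MIA)}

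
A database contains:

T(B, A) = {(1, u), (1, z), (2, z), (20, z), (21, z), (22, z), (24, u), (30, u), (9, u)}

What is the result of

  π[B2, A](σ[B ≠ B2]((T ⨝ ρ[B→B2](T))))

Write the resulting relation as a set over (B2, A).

ρ[B→B2]: schema becomes (B2, A); tuples unchanged.
T ⋈ ρ[B→B2](T) (natural join on A): {(1, u, 1), (1, u, 24), (1, u, 30), (1, u, 9), (1, z, 1), (1, z, 2), (1, z, 20), (1, z, 21), (1, z, 22), (2, z, 1), (2, z, 2), (2, z, 20), (2, z, 21), (2, z, 22), (20, z, 1), (20, z, 2), (20, z, 20), (20, z, 21), (20, z, 22), (21, z, 1), (21, z, 2), (21, z, 20), (21, z, 21), (21, z, 22), (22, z, 1), (22, z, 2), (22, z, 20), (22, z, 21), (22, z, 22), (24, u, 1), (24, u, 24), (24, u, 30), (24, u, 9), (30, u, 1), (30, u, 24), (30, u, 30), (30, u, 9), (9, u, 1), (9, u, 24), (9, u, 30), (9, u, 9)}
Selection B ≠ B2: {(1, u, 24), (1, u, 30), (1, u, 9), (1, z, 2), (1, z, 20), (1, z, 21), (1, z, 22), (2, z, 1), (2, z, 20), (2, z, 21), (2, z, 22), (20, z, 1), (20, z, 2), (20, z, 21), (20, z, 22), (21, z, 1), (21, z, 2), (21, z, 20), (21, z, 22), (22, z, 1), (22, z, 2), (22, z, 20), (22, z, 21), (24, u, 1), (24, u, 30), (24, u, 9), (30, u, 1), (30, u, 24), (30, u, 9), (9, u, 1), (9, u, 24), (9, u, 30)}
Keep only column(s) B2, A (23 duplicate(s) eliminated): {(1, u), (1, z), (2, z), (20, z), (21, z), (22, z), (24, u), (30, u), (9, u)}

{(1, u), (1, z), (2, z), (20, z), (21, z), (22, z), (24, u), (30, u), (9, u)}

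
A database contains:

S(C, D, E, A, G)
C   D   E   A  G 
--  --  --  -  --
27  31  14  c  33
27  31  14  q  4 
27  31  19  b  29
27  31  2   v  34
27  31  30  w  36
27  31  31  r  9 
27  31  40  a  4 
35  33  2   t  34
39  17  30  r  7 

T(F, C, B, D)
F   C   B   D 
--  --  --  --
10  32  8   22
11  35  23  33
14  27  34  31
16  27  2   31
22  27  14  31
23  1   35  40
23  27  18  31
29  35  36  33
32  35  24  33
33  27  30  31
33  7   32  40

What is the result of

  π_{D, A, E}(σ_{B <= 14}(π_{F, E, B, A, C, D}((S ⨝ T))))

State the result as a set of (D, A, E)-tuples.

Joining S and T on C, D yields {(27, 31, 14, c, 33, 14, 34), (27, 31, 14, c, 33, 16, 2), (27, 31, 14, c, 33, 22, 14), (27, 31, 14, c, 33, 23, 18), (27, 31, 14, c, 33, 33, 30), (27, 31, 14, q, 4, 14, 34), (27, 31, 14, q, 4, 16, 2), (27, 31, 14, q, 4, 22, 14), (27, 31, 14, q, 4, 23, 18), (27, 31, 14, q, 4, 33, 30), (27, 31, 19, b, 29, 14, 34), (27, 31, 19, b, 29, 16, 2), (27, 31, 19, b, 29, 22, 14), (27, 31, 19, b, 29, 23, 18), (27, 31, 19, b, 29, 33, 30), (27, 31, 2, v, 34, 14, 34), (27, 31, 2, v, 34, 16, 2), (27, 31, 2, v, 34, 22, 14), (27, 31, 2, v, 34, 23, 18), (27, 31, 2, v, 34, 33, 30), (27, 31, 30, w, 36, 14, 34), (27, 31, 30, w, 36, 16, 2), (27, 31, 30, w, 36, 22, 14), (27, 31, 30, w, 36, 23, 18), (27, 31, 30, w, 36, 33, 30), (27, 31, 31, r, 9, 14, 34), (27, 31, 31, r, 9, 16, 2), (27, 31, 31, r, 9, 22, 14), (27, 31, 31, r, 9, 23, 18), (27, 31, 31, r, 9, 33, 30), (27, 31, 40, a, 4, 14, 34), (27, 31, 40, a, 4, 16, 2), (27, 31, 40, a, 4, 22, 14), (27, 31, 40, a, 4, 23, 18), (27, 31, 40, a, 4, 33, 30), (35, 33, 2, t, 34, 11, 23), (35, 33, 2, t, 34, 29, 36), (35, 33, 2, t, 34, 32, 24)}.
Projecting to F, E, B, A, C, D: {(11, 2, 23, t, 35, 33), (14, 14, 34, c, 27, 31), (14, 14, 34, q, 27, 31), (14, 19, 34, b, 27, 31), (14, 2, 34, v, 27, 31), (14, 30, 34, w, 27, 31), (14, 31, 34, r, 27, 31), (14, 40, 34, a, 27, 31), (16, 14, 2, c, 27, 31), (16, 14, 2, q, 27, 31), (16, 19, 2, b, 27, 31), (16, 2, 2, v, 27, 31), (16, 30, 2, w, 27, 31), (16, 31, 2, r, 27, 31), (16, 40, 2, a, 27, 31), (22, 14, 14, c, 27, 31), (22, 14, 14, q, 27, 31), (22, 19, 14, b, 27, 31), (22, 2, 14, v, 27, 31), (22, 30, 14, w, 27, 31), (22, 31, 14, r, 27, 31), (22, 40, 14, a, 27, 31), (23, 14, 18, c, 27, 31), (23, 14, 18, q, 27, 31), (23, 19, 18, b, 27, 31), (23, 2, 18, v, 27, 31), (23, 30, 18, w, 27, 31), (23, 31, 18, r, 27, 31), (23, 40, 18, a, 27, 31), (29, 2, 36, t, 35, 33), (32, 2, 24, t, 35, 33), (33, 14, 30, c, 27, 31), (33, 14, 30, q, 27, 31), (33, 19, 30, b, 27, 31), (33, 2, 30, v, 27, 31), (33, 30, 30, w, 27, 31), (33, 31, 30, r, 27, 31), (33, 40, 30, a, 27, 31)}
Apply σ_{B <= 14}; surviving tuples: {(16, 14, 2, c, 27, 31), (16, 14, 2, q, 27, 31), (16, 19, 2, b, 27, 31), (16, 2, 2, v, 27, 31), (16, 30, 2, w, 27, 31), (16, 31, 2, r, 27, 31), (16, 40, 2, a, 27, 31), (22, 14, 14, c, 27, 31), (22, 14, 14, q, 27, 31), (22, 19, 14, b, 27, 31), (22, 2, 14, v, 27, 31), (22, 30, 14, w, 27, 31), (22, 31, 14, r, 27, 31), (22, 40, 14, a, 27, 31)}
Projecting to D, A, E (7 duplicate(s) eliminated): {(31, a, 40), (31, b, 19), (31, c, 14), (31, q, 14), (31, r, 31), (31, v, 2), (31, w, 30)}

{(31, a, 40), (31, b, 19), (31, c, 14), (31, q, 14), (31, r, 31), (31, v, 2), (31, w, 30)}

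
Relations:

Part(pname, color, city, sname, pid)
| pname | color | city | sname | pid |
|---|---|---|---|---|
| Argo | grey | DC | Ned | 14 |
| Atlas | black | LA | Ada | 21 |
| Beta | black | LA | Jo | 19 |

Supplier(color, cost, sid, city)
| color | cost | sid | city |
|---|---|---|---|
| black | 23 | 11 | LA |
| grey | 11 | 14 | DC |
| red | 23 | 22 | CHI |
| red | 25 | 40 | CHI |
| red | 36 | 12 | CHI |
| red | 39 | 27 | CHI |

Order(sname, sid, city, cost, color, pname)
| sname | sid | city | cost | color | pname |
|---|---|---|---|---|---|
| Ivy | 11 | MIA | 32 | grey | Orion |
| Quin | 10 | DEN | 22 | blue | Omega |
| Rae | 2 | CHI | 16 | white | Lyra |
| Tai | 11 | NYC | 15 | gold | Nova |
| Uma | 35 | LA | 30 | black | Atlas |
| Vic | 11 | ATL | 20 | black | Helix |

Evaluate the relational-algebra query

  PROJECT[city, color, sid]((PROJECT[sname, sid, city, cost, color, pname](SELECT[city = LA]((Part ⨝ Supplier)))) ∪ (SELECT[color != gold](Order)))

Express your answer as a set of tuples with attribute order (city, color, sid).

{(ATL, black, 11), (CHI, white, 2), (DEN, blue, 10), (LA, black, 11), (LA, black, 35), (MIA, grey, 11)}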